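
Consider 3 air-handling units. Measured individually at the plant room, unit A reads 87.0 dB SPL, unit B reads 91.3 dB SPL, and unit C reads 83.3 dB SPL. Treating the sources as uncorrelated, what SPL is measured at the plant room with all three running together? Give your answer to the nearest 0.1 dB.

93.1 dB SPL

Uncorrelated sources add in intensity (power), not in dB.
L_total = 10·log₁₀(10^(87.0/10) + 10^(91.3/10) + 10^(83.3/10)) = 10·log₁₀(2064000000) = 93.1 dB SPL.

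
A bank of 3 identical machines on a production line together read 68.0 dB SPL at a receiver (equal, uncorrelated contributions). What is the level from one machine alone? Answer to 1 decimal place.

63.2 dB SPL

3 equal incoherent sources add 10·log₁₀(3) = 4.77 dB over one source.
L_one = 68.0 − 4.77 = 63.2 dB SPL.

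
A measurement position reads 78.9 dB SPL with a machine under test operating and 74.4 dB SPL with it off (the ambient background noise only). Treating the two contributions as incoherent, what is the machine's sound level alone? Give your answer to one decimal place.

77.0 dB SPL

Subtract intensities: L_src = 10·log₁₀(10^(L_total/10) − 10^(L_bg/10)).
L_src = 10·log₁₀(10^(78.9/10) − 10^(74.4/10)) = 10·log₁₀(50080000) = 77.0 dB SPL.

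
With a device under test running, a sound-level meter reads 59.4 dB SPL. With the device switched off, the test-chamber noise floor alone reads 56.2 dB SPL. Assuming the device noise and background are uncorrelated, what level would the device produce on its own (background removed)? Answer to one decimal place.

56.6 dB SPL

Subtract intensities: L_src = 10·log₁₀(10^(L_total/10) − 10^(L_bg/10)).
L_src = 10·log₁₀(10^(59.4/10) − 10^(56.2/10)) = 10·log₁₀(454100) = 56.6 dB SPL.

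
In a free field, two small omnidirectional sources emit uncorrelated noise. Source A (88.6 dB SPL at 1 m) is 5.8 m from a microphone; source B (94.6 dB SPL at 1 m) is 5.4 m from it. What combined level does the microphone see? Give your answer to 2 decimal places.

At the listener: L_A = 88.6 − 20·log₁₀(5.8) = 73.331 dB; L_B = 94.6 − 20·log₁₀(5.4) = 79.952 dB.
Combined: 10·log₁₀(10^(73.331/10)+10^(79.952/10)) = 80.81 dB SPL.

80.81 dB SPL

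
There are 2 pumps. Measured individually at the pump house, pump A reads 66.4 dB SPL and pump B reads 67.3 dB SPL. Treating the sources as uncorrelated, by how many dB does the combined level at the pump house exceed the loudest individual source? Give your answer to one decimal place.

2.6 dB

Uncorrelated sources add in intensity (power), not in dB.
L_total = 10·log₁₀(10^(66.4/10) + 10^(67.3/10)) = 69.88 dB SPL.
Excess over the loudest (67.3 dB): 69.88 − 67.3 = 2.6 dB.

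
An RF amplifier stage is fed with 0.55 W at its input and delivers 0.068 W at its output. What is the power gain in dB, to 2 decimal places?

-9.08 dB

Power ratio → dB uses the 10·log₁₀ form:
10·log₁₀(0.068/0.55) = 10·log₁₀(0.1236) = -9.08 dB.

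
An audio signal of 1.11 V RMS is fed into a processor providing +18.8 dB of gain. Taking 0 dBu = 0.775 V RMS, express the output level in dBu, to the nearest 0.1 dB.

Input level: 20·log₁₀(1.11/0.775) = 3.12 dBu.
Output: 3.12 + 18.8 = +21.9 dBu.

+21.9 dBu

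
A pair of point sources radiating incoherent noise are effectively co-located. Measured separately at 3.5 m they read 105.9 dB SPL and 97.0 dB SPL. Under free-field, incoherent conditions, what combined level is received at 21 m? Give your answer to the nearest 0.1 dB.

90.9 dB SPL

Combined at 3.5 m: 10·log₁₀(10^(105.9/10)+10^(97.0/10)) = 106.43 dB SPL.
Then apply −20·log₁₀(21/3.5) = -15.56 dB → 90.9 dB SPL.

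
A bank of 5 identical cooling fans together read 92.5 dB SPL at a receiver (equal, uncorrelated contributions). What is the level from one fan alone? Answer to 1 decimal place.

5 equal incoherent sources add 10·log₁₀(5) = 6.99 dB over one source.
L_one = 92.5 − 6.99 = 85.5 dB SPL.

85.5 dB SPL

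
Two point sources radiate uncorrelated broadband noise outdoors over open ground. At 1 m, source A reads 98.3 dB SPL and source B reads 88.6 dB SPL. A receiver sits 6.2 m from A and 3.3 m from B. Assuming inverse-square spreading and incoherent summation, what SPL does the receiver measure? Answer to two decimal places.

At the listener: L_A = 98.3 − 20·log₁₀(6.2) = 82.452 dB; L_B = 88.6 − 20·log₁₀(3.3) = 78.230 dB.
Combined: 10·log₁₀(10^(82.452/10)+10^(78.230/10)) = 83.85 dB SPL.

83.85 dB SPL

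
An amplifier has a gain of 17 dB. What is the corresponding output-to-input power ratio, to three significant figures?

50.1

Power ratio = 10^(dB/10).
10^(17/10) = 10^(1.700) = 50.1.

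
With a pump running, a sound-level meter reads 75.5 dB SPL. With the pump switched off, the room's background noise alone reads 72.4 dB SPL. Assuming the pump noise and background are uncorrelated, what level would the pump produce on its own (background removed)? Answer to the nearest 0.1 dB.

Remove the background by subtracting linear intensities:
L_src = 10·log₁₀(10^(75.5/10) − 10^(72.4/10)) = 10·log₁₀(18100000) = 72.6 dB SPL.

72.6 dB SPL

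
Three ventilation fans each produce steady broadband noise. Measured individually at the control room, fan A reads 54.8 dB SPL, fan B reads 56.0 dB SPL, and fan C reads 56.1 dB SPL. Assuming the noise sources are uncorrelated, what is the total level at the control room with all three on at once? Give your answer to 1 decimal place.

Incoherent sources sum as intensities:
L_total = 10·log₁₀(10^(54.8/10) + 10^(56.0/10) + 10^(56.1/10)) = 10·log₁₀(1107000) = 60.4 dB SPL.

60.4 dB SPL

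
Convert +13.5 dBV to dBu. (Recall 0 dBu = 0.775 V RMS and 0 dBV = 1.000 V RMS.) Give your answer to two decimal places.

+15.71 dBu

The offset between the scales is 20·log₁₀(0.775/1.000) = −2.214 dB.
So dBu = +13.5 + 2.214 = +15.71 dBu.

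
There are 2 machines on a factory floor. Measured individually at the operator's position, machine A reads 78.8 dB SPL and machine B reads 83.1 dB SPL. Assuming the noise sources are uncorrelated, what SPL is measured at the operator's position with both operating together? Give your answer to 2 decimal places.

Uncorrelated sources add in intensity (power), not in dB.
L_total = 10·log₁₀(10^(78.8/10) + 10^(83.1/10)) = 10·log₁₀(280000000) = 84.47 dB SPL.

84.47 dB SPL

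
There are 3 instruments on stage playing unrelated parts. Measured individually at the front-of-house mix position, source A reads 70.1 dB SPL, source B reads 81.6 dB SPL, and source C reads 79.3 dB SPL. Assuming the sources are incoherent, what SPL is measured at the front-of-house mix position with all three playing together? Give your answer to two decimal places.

Incoherent sources sum as intensities:
L_total = 10·log₁₀(10^(70.1/10) + 10^(81.6/10) + 10^(79.3/10)) = 10·log₁₀(239900000) = 83.80 dB SPL.

83.80 dB SPL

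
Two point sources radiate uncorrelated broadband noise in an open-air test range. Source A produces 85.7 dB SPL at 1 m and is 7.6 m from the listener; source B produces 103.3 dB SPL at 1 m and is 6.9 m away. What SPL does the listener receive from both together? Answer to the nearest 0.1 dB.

At the listener: L_A = 85.7 − 20·log₁₀(7.6) = 68.08 dB; L_B = 103.3 − 20·log₁₀(6.9) = 86.52 dB.
Combined: 10·log₁₀(10^(68.08/10)+10^(86.52/10)) = 86.6 dB SPL.

86.6 dB SPL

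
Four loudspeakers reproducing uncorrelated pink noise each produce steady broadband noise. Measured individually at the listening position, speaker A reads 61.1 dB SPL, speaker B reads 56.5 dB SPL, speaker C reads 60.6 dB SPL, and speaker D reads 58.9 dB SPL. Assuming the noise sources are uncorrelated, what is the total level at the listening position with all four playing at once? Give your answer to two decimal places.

Uncorrelated sources add in intensity (power), not in dB.
L_total = 10·log₁₀(10^(61.1/10) + 10^(56.5/10) + 10^(60.6/10) + 10^(58.9/10)) = 10·log₁₀(3659000) = 65.63 dB SPL.

65.63 dB SPL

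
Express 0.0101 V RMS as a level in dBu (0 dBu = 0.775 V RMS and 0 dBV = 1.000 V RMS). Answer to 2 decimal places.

-37.70 dBu

dBu = 20·log₁₀(V / 0.775 V).
20·log₁₀(0.0101/0.775) = -37.70 dBu.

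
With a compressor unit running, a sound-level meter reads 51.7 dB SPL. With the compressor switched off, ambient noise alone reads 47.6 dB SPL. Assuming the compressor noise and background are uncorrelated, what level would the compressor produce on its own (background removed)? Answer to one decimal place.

Subtract intensities: L_src = 10·log₁₀(10^(L_total/10) − 10^(L_bg/10)).
L_src = 10·log₁₀(10^(51.7/10) − 10^(47.6/10)) = 10·log₁₀(90370) = 49.6 dB SPL.

49.6 dB SPL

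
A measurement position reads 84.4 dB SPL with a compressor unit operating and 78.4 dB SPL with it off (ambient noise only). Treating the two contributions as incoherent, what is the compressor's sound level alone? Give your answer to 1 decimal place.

83.1 dB SPL

Background correction is a power subtraction:
L_src = 10·log₁₀(10^(84.4/10) − 10^(78.4/10)) = 10·log₁₀(206200000) = 83.1 dB SPL.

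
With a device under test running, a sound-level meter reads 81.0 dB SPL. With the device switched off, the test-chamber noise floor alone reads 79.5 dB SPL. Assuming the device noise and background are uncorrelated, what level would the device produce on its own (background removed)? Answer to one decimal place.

75.7 dB SPL

Remove the background by subtracting linear intensities:
L_src = 10·log₁₀(10^(81.0/10) − 10^(79.5/10)) = 10·log₁₀(36770000) = 75.7 dB SPL.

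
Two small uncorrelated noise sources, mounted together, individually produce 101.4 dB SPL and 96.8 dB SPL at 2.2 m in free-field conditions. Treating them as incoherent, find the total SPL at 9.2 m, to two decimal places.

Combined at 2.2 m: 10·log₁₀(10^(101.4/10)+10^(96.8/10)) = 102.693 dB SPL.
Then apply −20·log₁₀(9.2/2.2) = -12.427 dB → 90.27 dB SPL.

90.27 dB SPL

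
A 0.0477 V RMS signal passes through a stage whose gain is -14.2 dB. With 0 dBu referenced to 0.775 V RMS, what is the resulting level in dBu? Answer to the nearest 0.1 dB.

-38.4 dBu

Input level: 20·log₁₀(0.0477/0.775) = -24.22 dBu.
Output: -24.22 − 14.2 = -38.4 dBu.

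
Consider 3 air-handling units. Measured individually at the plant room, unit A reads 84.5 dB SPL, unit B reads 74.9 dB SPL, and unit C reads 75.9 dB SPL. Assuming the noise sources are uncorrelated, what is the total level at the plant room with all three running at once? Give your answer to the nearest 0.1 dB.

85.5 dB SPL

Incoherent sources sum as intensities:
L_total = 10·log₁₀(10^(84.5/10) + 10^(74.9/10) + 10^(75.9/10)) = 10·log₁₀(351600000) = 85.5 dB SPL.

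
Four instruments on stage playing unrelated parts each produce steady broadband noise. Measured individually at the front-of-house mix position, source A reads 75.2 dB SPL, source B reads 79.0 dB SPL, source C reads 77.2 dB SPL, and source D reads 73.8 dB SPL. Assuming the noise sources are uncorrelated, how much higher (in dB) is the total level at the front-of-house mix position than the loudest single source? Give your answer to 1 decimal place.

3.8 dB

Add the sources as powers (linear), then convert back to dB:
L_total = 10·log₁₀(10^(75.2/10) + 10^(79.0/10) + 10^(77.2/10) + 10^(73.8/10)) = 82.76 dB SPL.
Excess over the loudest (79.0 dB): 82.76 − 79.0 = 3.8 dB.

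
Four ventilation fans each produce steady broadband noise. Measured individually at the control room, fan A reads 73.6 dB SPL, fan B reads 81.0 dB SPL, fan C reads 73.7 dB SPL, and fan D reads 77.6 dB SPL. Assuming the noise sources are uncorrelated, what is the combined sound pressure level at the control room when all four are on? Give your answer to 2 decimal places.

Uncorrelated sources add in intensity (power), not in dB.
L_total = 10·log₁₀(10^(73.6/10) + 10^(81.0/10) + 10^(73.7/10) + 10^(77.6/10)) = 10·log₁₀(229800000) = 83.61 dB SPL.

83.61 dB SPL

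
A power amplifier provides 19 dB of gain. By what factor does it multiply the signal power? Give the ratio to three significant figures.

Power ratio = 10^(dB/10).
10^(19/10) = 10^(1.900) = 79.4.

79.4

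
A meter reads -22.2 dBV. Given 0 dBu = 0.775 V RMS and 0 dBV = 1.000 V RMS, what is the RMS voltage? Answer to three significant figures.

0.0776 V

V = 1.000 V × 10^(-22.2/20).
= 1.000 × 0.07762 = 0.0776 V.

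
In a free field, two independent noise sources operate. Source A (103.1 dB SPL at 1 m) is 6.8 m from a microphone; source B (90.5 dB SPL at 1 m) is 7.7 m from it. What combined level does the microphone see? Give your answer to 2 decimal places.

86.63 dB SPL

At the listener: L_A = 103.1 − 20·log₁₀(6.8) = 86.450 dB; L_B = 90.5 − 20·log₁₀(7.7) = 72.770 dB.
Combined: 10·log₁₀(10^(86.450/10)+10^(72.770/10)) = 86.63 dB SPL.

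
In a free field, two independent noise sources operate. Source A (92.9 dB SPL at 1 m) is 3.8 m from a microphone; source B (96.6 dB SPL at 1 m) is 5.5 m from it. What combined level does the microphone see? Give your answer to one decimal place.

At the listener: L_A = 92.9 − 20·log₁₀(3.8) = 81.30 dB; L_B = 96.6 − 20·log₁₀(5.5) = 81.79 dB.
Combined: 10·log₁₀(10^(81.30/10)+10^(81.79/10)) = 84.6 dB SPL.

84.6 dB SPL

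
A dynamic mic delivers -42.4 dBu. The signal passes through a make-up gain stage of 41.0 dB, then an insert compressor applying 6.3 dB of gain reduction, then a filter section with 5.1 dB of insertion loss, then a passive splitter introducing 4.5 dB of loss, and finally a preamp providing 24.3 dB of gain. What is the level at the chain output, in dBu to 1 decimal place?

+7.0 dBu

In dB, series stages simply add:
-42.4 + 41.0 − 6.3 − 5.1 − 4.5 + 24.3 = +7.0 dBu.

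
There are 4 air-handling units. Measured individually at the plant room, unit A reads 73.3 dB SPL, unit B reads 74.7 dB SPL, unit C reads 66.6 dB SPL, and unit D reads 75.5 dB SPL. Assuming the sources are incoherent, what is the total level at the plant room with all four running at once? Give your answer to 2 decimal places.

Uncorrelated sources add in intensity (power), not in dB.
L_total = 10·log₁₀(10^(73.3/10) + 10^(74.7/10) + 10^(66.6/10) + 10^(75.5/10)) = 10·log₁₀(90940000) = 79.59 dB SPL.

79.59 dB SPL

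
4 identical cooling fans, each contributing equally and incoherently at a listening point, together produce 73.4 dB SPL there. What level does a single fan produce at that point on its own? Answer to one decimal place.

4 equal incoherent sources add 10·log₁₀(4) = 6.02 dB over one source.
L_one = 73.4 − 6.02 = 67.4 dB SPL.

67.4 dB SPL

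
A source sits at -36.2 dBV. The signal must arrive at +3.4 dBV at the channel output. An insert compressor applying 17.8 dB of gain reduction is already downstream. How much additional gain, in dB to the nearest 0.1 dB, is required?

57.4 dB

The required make-up gain is the shortfall in the dB sum.
G = +3.4 − (-36.2) + 17.8 = 57.4 dB.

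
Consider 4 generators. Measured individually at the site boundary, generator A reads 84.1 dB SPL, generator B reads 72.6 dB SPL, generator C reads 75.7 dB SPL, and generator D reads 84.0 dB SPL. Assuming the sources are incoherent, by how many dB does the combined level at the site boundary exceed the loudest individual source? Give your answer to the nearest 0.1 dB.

3.4 dB

Incoherent sources sum as intensities:
L_total = 10·log₁₀(10^(84.1/10) + 10^(72.6/10) + 10^(75.7/10) + 10^(84.0/10)) = 87.51 dB SPL.
Excess over the loudest (84.1 dB): 87.51 − 84.1 = 3.4 dB.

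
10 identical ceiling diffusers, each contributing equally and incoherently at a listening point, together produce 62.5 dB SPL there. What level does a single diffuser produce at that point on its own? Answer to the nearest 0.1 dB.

10 equal incoherent sources add 10·log₁₀(10) = 10.00 dB over one source.
L_one = 62.5 − 10.00 = 52.5 dB SPL.

52.5 dB SPL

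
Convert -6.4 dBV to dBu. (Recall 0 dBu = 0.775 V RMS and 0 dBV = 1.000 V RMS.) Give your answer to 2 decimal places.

-4.19 dBu

The offset between the scales is 20·log₁₀(0.775/1.000) = −2.214 dB.
So dBu = -6.4 + 2.214 = -4.19 dBu.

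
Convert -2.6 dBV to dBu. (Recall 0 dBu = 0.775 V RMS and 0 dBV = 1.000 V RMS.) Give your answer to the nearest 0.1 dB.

-0.4 dBu

The offset between the scales is 20·log₁₀(0.775/1.000) = −2.214 dB.
So dBu = -2.6 + 2.214 = -0.4 dBu.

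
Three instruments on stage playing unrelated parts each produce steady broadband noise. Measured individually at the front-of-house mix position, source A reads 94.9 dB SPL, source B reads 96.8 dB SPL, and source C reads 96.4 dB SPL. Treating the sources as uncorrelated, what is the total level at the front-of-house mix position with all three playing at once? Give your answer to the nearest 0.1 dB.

Add the sources as powers (linear), then convert back to dB:
L_total = 10·log₁₀(10^(94.9/10) + 10^(96.8/10) + 10^(96.4/10)) = 10·log₁₀(12242000000) = 100.9 dB SPL.

100.9 dB SPL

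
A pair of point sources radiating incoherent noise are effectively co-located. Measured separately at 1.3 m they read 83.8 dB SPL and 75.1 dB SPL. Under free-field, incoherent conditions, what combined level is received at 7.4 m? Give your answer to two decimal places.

Combined at 1.3 m: 10·log₁₀(10^(83.8/10)+10^(75.1/10)) = 84.350 dB SPL.
Then apply −20·log₁₀(7.4/1.3) = -15.106 dB → 69.24 dB SPL.

69.24 dB SPL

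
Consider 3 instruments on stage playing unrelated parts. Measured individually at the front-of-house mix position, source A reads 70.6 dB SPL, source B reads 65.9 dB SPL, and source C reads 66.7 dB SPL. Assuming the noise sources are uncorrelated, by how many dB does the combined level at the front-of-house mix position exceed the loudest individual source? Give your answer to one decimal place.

2.4 dB

Incoherent sources sum as intensities:
L_total = 10·log₁₀(10^(70.6/10) + 10^(65.9/10) + 10^(66.7/10)) = 73.02 dB SPL.
Excess over the loudest (70.6 dB): 73.02 − 70.6 = 2.4 dB.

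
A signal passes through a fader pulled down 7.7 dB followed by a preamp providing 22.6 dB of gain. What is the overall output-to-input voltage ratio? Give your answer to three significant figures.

Net gain = (−7.7) + 22.6 = 14.9 dB.
Voltage ratio = 10^(14.9/20) = 5.56.

5.56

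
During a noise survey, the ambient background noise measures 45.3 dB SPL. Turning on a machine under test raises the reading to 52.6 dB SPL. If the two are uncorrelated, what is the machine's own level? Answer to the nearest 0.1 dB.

Background correction is a power subtraction:
L_src = 10·log₁₀(10^(52.6/10) − 10^(45.3/10)) = 10·log₁₀(148100) = 51.7 dB SPL.

51.7 dB SPL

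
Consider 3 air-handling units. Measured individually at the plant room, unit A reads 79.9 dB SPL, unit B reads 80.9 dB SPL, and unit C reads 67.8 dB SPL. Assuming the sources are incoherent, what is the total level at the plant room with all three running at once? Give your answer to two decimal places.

83.56 dB SPL

Uncorrelated sources add in intensity (power), not in dB.
L_total = 10·log₁₀(10^(79.9/10) + 10^(80.9/10) + 10^(67.8/10)) = 10·log₁₀(226800000) = 83.56 dB SPL.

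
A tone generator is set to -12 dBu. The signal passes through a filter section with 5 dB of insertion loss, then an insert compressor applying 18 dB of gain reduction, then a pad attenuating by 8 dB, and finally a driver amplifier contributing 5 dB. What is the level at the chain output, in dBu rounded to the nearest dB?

Cascaded gains and losses add directly in dB.
-12 − 5 − 18 − 8 + 5 = -38 dBu.

-38 dBu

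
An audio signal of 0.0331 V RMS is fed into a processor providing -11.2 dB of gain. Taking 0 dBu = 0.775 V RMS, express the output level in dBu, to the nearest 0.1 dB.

Input level: 20·log₁₀(0.0331/0.775) = -27.39 dBu.
Output: -27.39 − 11.2 = -38.6 dBu.

-38.6 dBu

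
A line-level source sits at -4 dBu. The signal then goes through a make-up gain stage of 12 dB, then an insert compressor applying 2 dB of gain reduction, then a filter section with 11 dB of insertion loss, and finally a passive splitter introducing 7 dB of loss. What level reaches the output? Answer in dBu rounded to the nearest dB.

In dB, series stages simply add:
-4 + 12 − 2 − 11 − 7 = -12 dBu.

-12 dBu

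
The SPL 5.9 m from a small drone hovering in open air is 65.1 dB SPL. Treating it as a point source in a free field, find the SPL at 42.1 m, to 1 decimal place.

Free-field point source: level drops by 20·log₁₀ of the distance ratio.
ΔL = −20·log₁₀(42.1/5.9) = -17.07 dB, so L₂ = 65.1 + (-17.07) = 48.0 dB SPL.

48.0 dB SPL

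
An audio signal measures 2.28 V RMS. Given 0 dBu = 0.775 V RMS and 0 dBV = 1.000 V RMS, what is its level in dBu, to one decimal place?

dBu = 20·log₁₀(V / 0.775 V).
20·log₁₀(2.28/0.775) = +9.4 dBu.

+9.4 dBu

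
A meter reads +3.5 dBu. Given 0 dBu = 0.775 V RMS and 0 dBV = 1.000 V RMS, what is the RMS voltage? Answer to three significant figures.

1.16 V

V = 0.775 V × 10^(+3.5/20).
= 0.775 × 1.496 = 1.16 V.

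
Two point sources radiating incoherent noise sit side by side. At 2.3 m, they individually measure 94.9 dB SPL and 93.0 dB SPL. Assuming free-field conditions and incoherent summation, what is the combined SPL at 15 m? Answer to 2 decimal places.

80.78 dB SPL

Combined at 2.3 m: 10·log₁₀(10^(94.9/10)+10^(93.0/10)) = 97.063 dB SPL.
Then apply −20·log₁₀(15/2.3) = -16.287 dB → 80.78 dB SPL.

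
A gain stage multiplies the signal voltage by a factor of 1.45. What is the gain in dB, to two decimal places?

3.23 dB

For a voltage ratio, dB = 20·log₁₀(V₂/V₁).
20·log₁₀(1.45) = 3.23 dB.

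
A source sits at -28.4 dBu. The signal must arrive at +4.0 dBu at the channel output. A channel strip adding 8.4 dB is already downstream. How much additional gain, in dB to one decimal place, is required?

The required make-up gain is the shortfall in the dB sum.
G = +4.0 − (-28.4) − 8.4 = 24.0 dB.

24.0 dB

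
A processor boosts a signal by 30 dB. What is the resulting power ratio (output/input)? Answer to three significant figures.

1000

Power ratio = 10^(dB/10).
10^(30/10) = 10^(3.000) = 1000.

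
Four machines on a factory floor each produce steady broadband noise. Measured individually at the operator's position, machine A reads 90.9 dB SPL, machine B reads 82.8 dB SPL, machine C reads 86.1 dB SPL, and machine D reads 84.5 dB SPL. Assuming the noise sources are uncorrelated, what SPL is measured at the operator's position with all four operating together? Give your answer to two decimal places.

Uncorrelated sources add in intensity (power), not in dB.
L_total = 10·log₁₀(10^(90.9/10) + 10^(82.8/10) + 10^(86.1/10) + 10^(84.5/10)) = 10·log₁₀(2110000000) = 93.24 dB SPL.

93.24 dB SPL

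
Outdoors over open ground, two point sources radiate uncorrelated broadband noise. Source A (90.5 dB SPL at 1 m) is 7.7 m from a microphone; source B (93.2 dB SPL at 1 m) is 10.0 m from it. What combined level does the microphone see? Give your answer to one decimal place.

At the listener: L_A = 90.5 − 20·log₁₀(7.7) = 72.77 dB; L_B = 93.2 − 20·log₁₀(10.0) = 73.20 dB.
Combined: 10·log₁₀(10^(72.77/10)+10^(73.20/10)) = 76.0 dB SPL.

76.0 dB SPL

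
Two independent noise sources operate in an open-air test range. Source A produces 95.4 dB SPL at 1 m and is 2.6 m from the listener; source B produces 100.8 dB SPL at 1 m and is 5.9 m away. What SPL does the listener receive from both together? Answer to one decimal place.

At the listener: L_A = 95.4 − 20·log₁₀(2.6) = 87.10 dB; L_B = 100.8 − 20·log₁₀(5.9) = 85.38 dB.
Combined: 10·log₁₀(10^(87.10/10)+10^(85.38/10)) = 89.3 dB SPL.

89.3 dB SPL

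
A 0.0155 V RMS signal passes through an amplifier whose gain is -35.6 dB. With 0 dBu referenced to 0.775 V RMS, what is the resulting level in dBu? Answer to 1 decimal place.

Input level: 20·log₁₀(0.0155/0.775) = -33.98 dBu.
Output: -33.98 − 35.6 = -69.6 dBu.

-69.6 dBu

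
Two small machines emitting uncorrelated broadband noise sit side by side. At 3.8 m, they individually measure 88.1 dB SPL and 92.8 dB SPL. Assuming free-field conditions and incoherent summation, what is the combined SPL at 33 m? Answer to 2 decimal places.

75.29 dB SPL

Combined at 3.8 m: 10·log₁₀(10^(88.1/10)+10^(92.8/10)) = 94.067 dB SPL.
Then apply −20·log₁₀(33/3.8) = -18.775 dB → 75.29 dB SPL.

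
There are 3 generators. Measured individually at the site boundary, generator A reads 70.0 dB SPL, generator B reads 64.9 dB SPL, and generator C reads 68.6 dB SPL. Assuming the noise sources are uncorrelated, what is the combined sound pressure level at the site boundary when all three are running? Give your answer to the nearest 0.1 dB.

Uncorrelated sources add in intensity (power), not in dB.
L_total = 10·log₁₀(10^(70.0/10) + 10^(64.9/10) + 10^(68.6/10)) = 10·log₁₀(20330000) = 73.1 dB SPL.

73.1 dB SPL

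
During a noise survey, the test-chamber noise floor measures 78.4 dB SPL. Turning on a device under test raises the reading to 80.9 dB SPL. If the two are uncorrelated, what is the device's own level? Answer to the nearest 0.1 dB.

Subtract intensities: L_src = 10·log₁₀(10^(L_total/10) − 10^(L_bg/10)).
L_src = 10·log₁₀(10^(80.9/10) − 10^(78.4/10)) = 10·log₁₀(53840000) = 77.3 dB SPL.

77.3 dB SPL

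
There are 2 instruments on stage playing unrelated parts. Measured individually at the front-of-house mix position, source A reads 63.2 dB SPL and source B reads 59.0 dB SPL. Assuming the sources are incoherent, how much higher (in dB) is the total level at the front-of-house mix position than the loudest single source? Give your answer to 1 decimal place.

1.4 dB

Incoherent sources sum as intensities:
L_total = 10·log₁₀(10^(63.2/10) + 10^(59.0/10)) = 64.60 dB SPL.
Excess over the loudest (63.2 dB): 64.60 − 63.2 = 1.4 dB.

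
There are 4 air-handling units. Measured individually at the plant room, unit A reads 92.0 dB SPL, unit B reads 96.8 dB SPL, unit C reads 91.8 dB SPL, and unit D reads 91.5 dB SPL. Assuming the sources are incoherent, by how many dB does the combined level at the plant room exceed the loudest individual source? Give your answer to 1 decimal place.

2.9 dB

Uncorrelated sources add in intensity (power), not in dB.
L_total = 10·log₁₀(10^(92.0/10) + 10^(96.8/10) + 10^(91.8/10) + 10^(91.5/10)) = 99.68 dB SPL.
Excess over the loudest (96.8 dB): 99.68 − 96.8 = 2.9 dB.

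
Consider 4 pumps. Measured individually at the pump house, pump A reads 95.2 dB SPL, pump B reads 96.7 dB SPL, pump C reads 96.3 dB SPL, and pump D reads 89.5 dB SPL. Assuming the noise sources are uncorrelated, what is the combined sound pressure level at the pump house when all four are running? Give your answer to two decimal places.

101.19 dB SPL

Uncorrelated sources add in intensity (power), not in dB.
L_total = 10·log₁₀(10^(95.2/10) + 10^(96.7/10) + 10^(96.3/10) + 10^(89.5/10)) = 10·log₁₀(13146000000) = 101.19 dB SPL.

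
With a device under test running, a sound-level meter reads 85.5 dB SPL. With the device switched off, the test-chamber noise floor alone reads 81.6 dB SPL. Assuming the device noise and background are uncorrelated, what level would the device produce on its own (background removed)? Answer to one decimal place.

83.2 dB SPL

Subtract intensities: L_src = 10·log₁₀(10^(L_total/10) − 10^(L_bg/10)).
L_src = 10·log₁₀(10^(85.5/10) − 10^(81.6/10)) = 10·log₁₀(210300000) = 83.2 dB SPL.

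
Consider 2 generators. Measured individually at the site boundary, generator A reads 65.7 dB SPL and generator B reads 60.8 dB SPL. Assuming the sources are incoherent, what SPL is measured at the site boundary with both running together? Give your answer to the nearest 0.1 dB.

66.9 dB SPL

Uncorrelated sources add in intensity (power), not in dB.
L_total = 10·log₁₀(10^(65.7/10) + 10^(60.8/10)) = 10·log₁₀(4918000) = 66.9 dB SPL.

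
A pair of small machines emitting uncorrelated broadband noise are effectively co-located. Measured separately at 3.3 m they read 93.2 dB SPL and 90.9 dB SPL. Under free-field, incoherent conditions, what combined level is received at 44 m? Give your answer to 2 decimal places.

Combined at 3.3 m: 10·log₁₀(10^(93.2/10)+10^(90.9/10)) = 95.211 dB SPL.
Then apply −20·log₁₀(44/3.3) = -22.499 dB → 72.71 dB SPL.

72.71 dB SPL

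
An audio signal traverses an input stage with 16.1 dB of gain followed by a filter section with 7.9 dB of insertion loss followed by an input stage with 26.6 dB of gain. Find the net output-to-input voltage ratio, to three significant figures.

Net gain = 16.1 + (−7.9) + 26.6 = 34.8 dB.
Voltage ratio = 10^(34.8/20) = 55.0.

55.0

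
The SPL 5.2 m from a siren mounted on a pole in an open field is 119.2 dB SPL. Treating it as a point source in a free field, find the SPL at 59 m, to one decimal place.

98.1 dB SPL

Free-field point source: level drops by 20·log₁₀ of the distance ratio.
ΔL = −20·log₁₀(59/5.2) = -21.10 dB, so L₂ = 119.2 + (-21.10) = 98.1 dB SPL.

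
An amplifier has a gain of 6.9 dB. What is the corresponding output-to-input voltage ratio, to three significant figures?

2.21

Voltage ratio = 10^(dB/20).
10^(6.9/20) = 10^(0.3450) = 2.21.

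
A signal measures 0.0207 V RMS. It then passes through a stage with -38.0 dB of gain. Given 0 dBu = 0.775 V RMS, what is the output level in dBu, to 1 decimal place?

-69.5 dBu

Input level: 20·log₁₀(0.0207/0.775) = -31.47 dBu.
Output: -31.47 − 38.0 = -69.5 dBu.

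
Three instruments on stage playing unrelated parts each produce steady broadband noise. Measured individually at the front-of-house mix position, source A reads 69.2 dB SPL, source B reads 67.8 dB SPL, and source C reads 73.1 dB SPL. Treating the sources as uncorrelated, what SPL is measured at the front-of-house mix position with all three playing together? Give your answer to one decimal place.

Uncorrelated sources add in intensity (power), not in dB.
L_total = 10·log₁₀(10^(69.2/10) + 10^(67.8/10) + 10^(73.1/10)) = 10·log₁₀(34760000) = 75.4 dB SPL.

75.4 dB SPL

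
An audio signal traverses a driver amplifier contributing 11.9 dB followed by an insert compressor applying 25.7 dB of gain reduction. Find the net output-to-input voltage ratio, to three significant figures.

0.204

Net gain = 11.9 + (−25.7) = -13.8 dB.
Voltage ratio = 10^(-13.8/20) = 0.204.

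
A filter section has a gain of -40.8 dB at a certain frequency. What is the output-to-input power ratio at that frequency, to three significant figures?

Power ratio = 10^(dB/10).
10^(-40.8/10) = 10^(-4.080) = 0.0000832.

0.0000832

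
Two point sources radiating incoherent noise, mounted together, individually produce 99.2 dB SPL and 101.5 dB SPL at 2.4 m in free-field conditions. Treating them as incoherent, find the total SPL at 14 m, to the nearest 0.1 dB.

88.2 dB SPL

Combined at 2.4 m: 10·log₁₀(10^(99.2/10)+10^(101.5/10)) = 103.51 dB SPL.
Then apply −20·log₁₀(14/2.4) = -15.32 dB → 88.2 dB SPL.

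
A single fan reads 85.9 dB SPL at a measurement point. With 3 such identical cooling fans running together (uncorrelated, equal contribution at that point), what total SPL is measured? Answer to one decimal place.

90.7 dB SPL

3 equal incoherent sources raise the level by 10·log₁₀(3) = 4.77 dB.
L_total = 85.9 + 4.77 = 90.7 dB SPL.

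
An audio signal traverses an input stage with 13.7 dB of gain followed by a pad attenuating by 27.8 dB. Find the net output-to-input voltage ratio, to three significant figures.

0.197

Net gain = 13.7 + (−27.8) = -14.1 dB.
Voltage ratio = 10^(-14.1/20) = 0.197.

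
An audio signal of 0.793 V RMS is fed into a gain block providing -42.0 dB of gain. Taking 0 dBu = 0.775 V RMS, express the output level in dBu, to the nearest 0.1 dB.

Input level: 20·log₁₀(0.793/0.775) = 0.20 dBu.
Output: 0.20 − 42.0 = -41.8 dBu.

-41.8 dBu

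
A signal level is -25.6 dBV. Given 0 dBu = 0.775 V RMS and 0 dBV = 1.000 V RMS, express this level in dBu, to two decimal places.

The offset between the scales is 20·log₁₀(0.775/1.000) = −2.214 dB.
So dBu = -25.6 + 2.214 = -23.39 dBu.

-23.39 dBu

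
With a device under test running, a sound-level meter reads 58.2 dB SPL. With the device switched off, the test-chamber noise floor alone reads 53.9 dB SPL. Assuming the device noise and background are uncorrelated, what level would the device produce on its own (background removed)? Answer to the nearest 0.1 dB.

Remove the background by subtracting linear intensities:
L_src = 10·log₁₀(10^(58.2/10) − 10^(53.9/10)) = 10·log₁₀(415200) = 56.2 dB SPL.

56.2 dB SPL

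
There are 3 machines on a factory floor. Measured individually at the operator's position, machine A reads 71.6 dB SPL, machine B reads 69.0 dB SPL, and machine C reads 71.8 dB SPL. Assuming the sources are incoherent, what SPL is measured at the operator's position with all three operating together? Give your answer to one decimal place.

Uncorrelated sources add in intensity (power), not in dB.
L_total = 10·log₁₀(10^(71.6/10) + 10^(69.0/10) + 10^(71.8/10)) = 10·log₁₀(37530000) = 75.7 dB SPL.

75.7 dB SPL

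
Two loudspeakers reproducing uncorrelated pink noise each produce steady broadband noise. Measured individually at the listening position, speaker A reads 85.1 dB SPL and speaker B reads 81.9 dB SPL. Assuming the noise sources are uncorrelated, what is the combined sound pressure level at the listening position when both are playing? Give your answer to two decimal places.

86.80 dB SPL

Add the sources as powers (linear), then convert back to dB:
L_total = 10·log₁₀(10^(85.1/10) + 10^(81.9/10)) = 10·log₁₀(478500000) = 86.80 dB SPL.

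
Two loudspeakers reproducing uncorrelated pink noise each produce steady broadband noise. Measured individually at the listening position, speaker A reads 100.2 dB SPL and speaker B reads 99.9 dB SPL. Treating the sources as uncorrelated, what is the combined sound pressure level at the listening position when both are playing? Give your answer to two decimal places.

Incoherent sources sum as intensities:
L_total = 10·log₁₀(10^(100.2/10) + 10^(99.9/10)) = 10·log₁₀(20244000000) = 103.06 dB SPL.

103.06 dB SPL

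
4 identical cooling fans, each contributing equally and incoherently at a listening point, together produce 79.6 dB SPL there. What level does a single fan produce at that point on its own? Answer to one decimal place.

4 equal incoherent sources add 10·log₁₀(4) = 6.02 dB over one source.
L_one = 79.6 − 6.02 = 73.6 dB SPL.

73.6 dB SPL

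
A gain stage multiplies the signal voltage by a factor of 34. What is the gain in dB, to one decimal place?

30.6 dB

Voltage ratio → dB uses the 20·log₁₀ form:
20·log₁₀(34) = 30.6 dB.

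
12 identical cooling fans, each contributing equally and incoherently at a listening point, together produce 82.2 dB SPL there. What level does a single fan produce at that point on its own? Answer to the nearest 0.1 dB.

71.4 dB SPL

12 equal incoherent sources add 10·log₁₀(12) = 10.79 dB over one source.
L_one = 82.2 − 10.79 = 71.4 dB SPL.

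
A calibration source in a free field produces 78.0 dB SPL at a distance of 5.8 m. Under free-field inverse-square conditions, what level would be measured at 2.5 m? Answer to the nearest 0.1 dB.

Free-field point source: level drops by 20·log₁₀ of the distance ratio.
ΔL = −20·log₁₀(2.5/5.8) = 7.31 dB, so L₂ = 78.0 + (7.31) = 85.3 dB SPL.

85.3 dB SPL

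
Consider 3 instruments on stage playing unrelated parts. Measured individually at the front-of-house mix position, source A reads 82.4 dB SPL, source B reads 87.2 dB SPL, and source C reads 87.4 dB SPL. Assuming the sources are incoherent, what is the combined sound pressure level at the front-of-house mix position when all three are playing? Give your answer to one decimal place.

91.0 dB SPL

Incoherent sources sum as intensities:
L_total = 10·log₁₀(10^(82.4/10) + 10^(87.2/10) + 10^(87.4/10)) = 10·log₁₀(1248000000) = 91.0 dB SPL.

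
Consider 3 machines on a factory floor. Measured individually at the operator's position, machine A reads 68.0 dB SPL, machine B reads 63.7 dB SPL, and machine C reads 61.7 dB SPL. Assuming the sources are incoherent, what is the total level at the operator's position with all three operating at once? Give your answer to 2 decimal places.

Uncorrelated sources add in intensity (power), not in dB.
L_total = 10·log₁₀(10^(68.0/10) + 10^(63.7/10) + 10^(61.7/10)) = 10·log₁₀(10130000) = 70.06 dB SPL.

70.06 dB SPL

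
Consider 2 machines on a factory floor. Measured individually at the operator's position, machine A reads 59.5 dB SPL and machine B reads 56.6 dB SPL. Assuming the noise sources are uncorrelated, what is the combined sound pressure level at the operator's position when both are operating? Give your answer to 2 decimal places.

Add the sources as powers (linear), then convert back to dB:
L_total = 10·log₁₀(10^(59.5/10) + 10^(56.6/10)) = 10·log₁₀(1348000) = 61.30 dB SPL.

61.30 dB SPL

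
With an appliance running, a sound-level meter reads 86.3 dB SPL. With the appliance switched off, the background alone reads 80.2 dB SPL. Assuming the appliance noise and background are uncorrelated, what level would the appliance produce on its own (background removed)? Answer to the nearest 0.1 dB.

85.1 dB SPL

Remove the background by subtracting linear intensities:
L_src = 10·log₁₀(10^(86.3/10) − 10^(80.2/10)) = 10·log₁₀(321900000) = 85.1 dB SPL.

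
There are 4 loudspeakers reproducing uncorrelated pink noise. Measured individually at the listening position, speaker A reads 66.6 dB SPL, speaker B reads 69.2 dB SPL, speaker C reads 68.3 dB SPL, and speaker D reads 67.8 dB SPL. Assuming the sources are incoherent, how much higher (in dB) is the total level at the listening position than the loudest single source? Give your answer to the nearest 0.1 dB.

4.9 dB

Incoherent sources sum as intensities:
L_total = 10·log₁₀(10^(66.6/10) + 10^(69.2/10) + 10^(68.3/10) + 10^(67.8/10)) = 74.10 dB SPL.
Excess over the loudest (69.2 dB): 74.10 − 69.2 = 4.9 dB.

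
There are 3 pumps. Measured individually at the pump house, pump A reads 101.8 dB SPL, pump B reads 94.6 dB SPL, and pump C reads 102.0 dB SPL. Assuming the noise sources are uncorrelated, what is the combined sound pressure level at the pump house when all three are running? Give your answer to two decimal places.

Uncorrelated sources add in intensity (power), not in dB.
L_total = 10·log₁₀(10^(101.8/10) + 10^(94.6/10) + 10^(102.0/10)) = 10·log₁₀(33869000000) = 105.30 dB SPL.

105.30 dB SPL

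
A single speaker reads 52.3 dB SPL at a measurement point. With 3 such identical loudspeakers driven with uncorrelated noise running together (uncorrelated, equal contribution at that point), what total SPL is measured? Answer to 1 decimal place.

57.1 dB SPL

3 equal incoherent sources raise the level by 10·log₁₀(3) = 4.77 dB.
L_total = 52.3 + 4.77 = 57.1 dB SPL.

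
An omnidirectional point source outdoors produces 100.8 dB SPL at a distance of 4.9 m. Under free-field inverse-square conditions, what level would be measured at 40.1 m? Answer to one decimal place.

82.5 dB SPL

For a point source in a free field, ΔL = −20·log₁₀(d₂/d₁).
ΔL = −20·log₁₀(40.1/4.9) = -18.26 dB, so L₂ = 100.8 + (-18.26) = 82.5 dB SPL.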